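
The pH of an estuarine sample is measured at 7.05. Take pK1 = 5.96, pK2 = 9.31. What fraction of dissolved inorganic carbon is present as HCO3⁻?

α₁ = 1 / (1 + [H⁺]/K1 + K2/[H⁺]) = 1 / (1 + 10^-1.09 + 10^-2.26)
   = 1 / (1 + 0.081283 + 0.0054954) = 1/1.0868 = 0.9202

α₁ = 0.920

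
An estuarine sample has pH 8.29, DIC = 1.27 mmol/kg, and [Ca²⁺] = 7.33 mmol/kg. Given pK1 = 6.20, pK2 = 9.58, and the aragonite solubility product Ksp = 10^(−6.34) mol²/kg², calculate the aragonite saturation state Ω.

Ω = 0.986

α₂ = 1 / (1 + [H⁺]/K2 + [H⁺]²/(K1K2)) = 1 / (1 + 10^+1.29 + 10^-0.80)
   = 1 / (1 + 19.498 + 0.15849) = 1/20.657 = 0.04841
[CO3²⁻] = α₂ × DIC = 0.04841 × 1.27 = 0.06148 mmol/kg
Ksp = 10^(−6.34) = 4.571×10^-7
Ω = [Ca²⁺][CO3²⁻]/Ksp = (7.33×10^-3)(6.148×10^-5) / 4.571×10^-7 = 0.986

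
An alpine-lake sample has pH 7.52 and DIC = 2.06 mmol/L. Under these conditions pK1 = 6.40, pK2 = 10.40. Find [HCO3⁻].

α₁ = 1 / (1 + [H⁺]/K1 + K2/[H⁺]) = 1 / (1 + 10^-1.12 + 10^-2.88)
   = 1 / (1 + 0.075858 + 0.0013183) = 1/1.0772 = 0.9284
[HCO3⁻] = α₁ × DIC = 0.9284 × 2.06 = 1.91 mmol/L

[HCO3⁻] = 1.91 mmol/L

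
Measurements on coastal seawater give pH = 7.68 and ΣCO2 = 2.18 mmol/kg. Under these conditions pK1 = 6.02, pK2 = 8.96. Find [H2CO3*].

[CO2*] = 0.0444 mmol/kg

α₀ = 1 / (1 + K1/[H⁺] + K1K2/[H⁺]²) = 1 / (1 + 10^+1.66 + 10^+0.38)
   = 1 / (1 + 45.709 + 2.3988) = 1/49.108 = 0.02036
[CO2*] = α₀ × DIC = 0.02036 × 2.18 = 0.0444 mmol/kg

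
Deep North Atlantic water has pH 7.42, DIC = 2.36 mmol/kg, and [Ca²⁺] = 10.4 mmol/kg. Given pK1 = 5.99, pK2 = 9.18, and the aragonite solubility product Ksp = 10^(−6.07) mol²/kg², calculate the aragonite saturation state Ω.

Ω = 0.475

α₂ = 1 / (1 + [H⁺]/K2 + [H⁺]²/(K1K2)) = 1 / (1 + 10^+1.76 + 10^+0.33)
   = 1 / (1 + 57.544 + 2.1380) = 1/60.682 = 0.01648
[CO3²⁻] = α₂ × DIC = 0.01648 × 2.36 = 0.03889 mmol/kg
Ksp = 10^(−6.07) = 8.511×10^-7
Ω = [Ca²⁺][CO3²⁻]/Ksp = (10.4×10^-3)(3.889×10^-5) / 8.511×10^-7 = 0.475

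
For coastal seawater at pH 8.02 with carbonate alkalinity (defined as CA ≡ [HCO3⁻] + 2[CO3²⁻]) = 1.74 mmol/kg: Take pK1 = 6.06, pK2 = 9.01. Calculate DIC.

DIC = 1.61 mmol/kg

CA = [HCO3⁻] + 2[CO3²⁻] = (α₁ + 2α₂)·DIC
At pH 8.02: [H⁺]/K1 = 10^-1.96 = 0.010965, K2/[H⁺] = 10^-0.99 = 0.10233
α₁ = 1/(1 + 0.010965 + 0.10233) = 1/1.1133 = 0.8982; α₂ = α₁·K2/[H⁺] = 0.09192
α₁ + 2α₂ = 1.0821
DIC = CA / (α₁ + 2α₂) = 1.74 / 1.0821 = 1.61 mmol/kg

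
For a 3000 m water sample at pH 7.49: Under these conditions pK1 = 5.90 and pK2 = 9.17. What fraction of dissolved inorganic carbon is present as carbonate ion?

α₂ = 1 / (1 + [H⁺]/K2 + [H⁺]²/(K1K2)) = 1 / (1 + 10^+1.68 + 10^+0.09)
   = 1 / (1 + 47.863 + 1.2303) = 1/50.093 = 0.01996

α₂ = 0.0200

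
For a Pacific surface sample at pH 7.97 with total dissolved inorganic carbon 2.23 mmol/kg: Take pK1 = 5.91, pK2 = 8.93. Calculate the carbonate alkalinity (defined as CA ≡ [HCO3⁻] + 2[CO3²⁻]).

CA = [HCO3⁻] + 2[CO3²⁻] = (α₁ + 2α₂)·DIC
At pH 7.97: [H⁺]/K1 = 10^-2.06 = 0.0087096, K2/[H⁺] = 10^-0.96 = 0.10965
α₁ = 1/(1 + 0.0087096 + 0.10965) = 1/1.1184 = 0.8942; α₂ = α₁·K2/[H⁺] = 0.09804
α₁ + 2α₂ = 1.0903
CA = 1.0903 × 2.23 = 2.43 mmol/kg

CA = 2.43 mmol/kg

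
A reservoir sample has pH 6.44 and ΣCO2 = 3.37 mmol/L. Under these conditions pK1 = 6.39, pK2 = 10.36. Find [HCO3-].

α₁ = 1 / (1 + [H⁺]/K1 + K2/[H⁺]) = 1 / (1 + 10^-0.05 + 10^-3.92)
   = 1 / (1 + 0.89125 + 0.00012023) = 1/1.8914 = 0.5287
[HCO3⁻] = α₁ × DIC = 0.5287 × 3.37 = 1.78 mmol/L

[HCO3⁻] = 1.78 mmol/L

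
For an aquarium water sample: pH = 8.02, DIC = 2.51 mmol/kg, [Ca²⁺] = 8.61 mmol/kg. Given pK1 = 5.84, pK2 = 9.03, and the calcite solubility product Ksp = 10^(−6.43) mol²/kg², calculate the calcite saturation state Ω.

α₂ = 1 / (1 + [H⁺]/K2 + [H⁺]²/(K1K2)) = 1 / (1 + 10^+1.01 + 10^-1.17)
   = 1 / (1 + 10.233 + 0.067608) = 1/11.301 = 0.08849
[CO3²⁻] = α₂ × DIC = 0.08849 × 2.51 = 0.2221 mmol/kg
Ksp = 10^(−6.43) = 3.715×10^-7
Ω = [Ca²⁺][CO3²⁻]/Ksp = (8.61×10^-3)(2.221×10^-4) / 3.715×10^-7 = 5.15

Ω = 5.15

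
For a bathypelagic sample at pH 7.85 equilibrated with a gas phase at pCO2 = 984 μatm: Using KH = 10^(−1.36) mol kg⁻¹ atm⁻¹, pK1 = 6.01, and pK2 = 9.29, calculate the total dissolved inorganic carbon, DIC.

[CO2*] = KH · pCO2 = 10^(−1.36) × 984×10^-6 = 4.295×10^-5 mol/kg
α₀ = 1/(1 + K1/[H⁺] + K1K2/[H⁺]²) = 1/(1 + 10^+1.84 + 10^+0.40) = 0.01376
DIC = [CO2*]/α₀ = 4.295×10^-5 / 0.01376 = 3.12 mmol/kg

DIC = 3.12 mmol/kg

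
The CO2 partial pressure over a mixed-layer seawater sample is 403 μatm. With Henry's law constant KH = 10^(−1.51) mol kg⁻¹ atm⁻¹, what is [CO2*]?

KH = 10^(−1.51) = 3.090×10^-2 mol kg⁻¹ atm⁻¹
[CO2*] = KH · pCO2 = 3.090×10^-2 × 403×10^-6 atm = 1.25×10^-5 mol/kg

[CO2*] = 12.5 μmol/kg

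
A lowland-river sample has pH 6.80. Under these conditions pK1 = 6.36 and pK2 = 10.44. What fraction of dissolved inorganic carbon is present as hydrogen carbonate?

α₁ = 0.734

α₁ = 1 / (1 + [H⁺]/K1 + K2/[H⁺]) = 1 / (1 + 10^-0.44 + 10^-3.64)
   = 1 / (1 + 0.36308 + 0.00022909) = 1/1.3633 = 0.7335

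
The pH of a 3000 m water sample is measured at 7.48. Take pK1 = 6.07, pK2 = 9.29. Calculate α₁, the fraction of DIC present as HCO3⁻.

α₁ = 1 / (1 + [H⁺]/K1 + K2/[H⁺]) = 1 / (1 + 10^-1.41 + 10^-1.81)
   = 1 / (1 + 0.038905 + 0.015488) = 1/1.0544 = 0.9484

α₁ = 0.948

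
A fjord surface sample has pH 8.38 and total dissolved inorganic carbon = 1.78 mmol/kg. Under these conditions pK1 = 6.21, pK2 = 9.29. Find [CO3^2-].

α₂ = 1 / (1 + [H⁺]/K2 + [H⁺]²/(K1K2)) = 1 / (1 + 10^+0.91 + 10^-1.26)
   = 1 / (1 + 8.1283 + 0.054954) = 1/9.1833 = 0.1089
[CO3²⁻] = α₂ × DIC = 0.1089 × 1.78 = 0.194 mmol/kg

[CO3²⁻] = 0.194 mmol/kg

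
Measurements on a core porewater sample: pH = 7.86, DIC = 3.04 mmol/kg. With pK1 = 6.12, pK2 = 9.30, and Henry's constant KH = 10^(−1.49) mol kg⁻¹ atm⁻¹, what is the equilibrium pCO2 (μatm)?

pCO2 = 1620 μatm

α₀ = 1 / (1 + K1/[H⁺] + K1K2/[H⁺]²) = 1 / (1 + 10^+1.74 + 10^+0.30)
   = 1 / (1 + 54.954 + 1.9953) = 1/57.949 = 0.01726
[CO2*] = α₀ × DIC = 0.01726 × 3.04 = 0.05246 mmol/kg
pCO2 = [CO2*]/KH = 5.246×10^-5 / 3.236×10^-2 = 1620 μatm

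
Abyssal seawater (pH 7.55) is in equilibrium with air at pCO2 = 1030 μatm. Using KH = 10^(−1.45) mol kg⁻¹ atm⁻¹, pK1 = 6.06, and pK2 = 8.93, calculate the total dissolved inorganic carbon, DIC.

DIC = 1.21 mmol/kg

[CO2*] = KH · pCO2 = 10^(−1.45) × 1030×10^-6 = 3.655×10^-5 mol/kg
α₀ = 1/(1 + K1/[H⁺] + K1K2/[H⁺]²) = 1/(1 + 10^+1.49 + 10^+0.11) = 0.03013
DIC = [CO2*]/α₀ = 3.655×10^-5 / 0.03013 = 1.21 mmol/kg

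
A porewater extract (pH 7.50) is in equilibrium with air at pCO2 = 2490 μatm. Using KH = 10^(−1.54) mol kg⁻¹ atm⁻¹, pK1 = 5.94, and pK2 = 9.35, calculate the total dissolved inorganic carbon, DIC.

[CO2*] = KH · pCO2 = 10^(−1.54) × 2490×10^-6 = 7.181×10^-5 mol/kg
α₀ = 1/(1 + K1/[H⁺] + K1K2/[H⁺]²) = 1/(1 + 10^+1.56 + 10^-0.29) = 0.02644
DIC = [CO2*]/α₀ = 7.181×10^-5 / 0.02644 = 2.72 mmol/kg

DIC = 2.72 mmol/kg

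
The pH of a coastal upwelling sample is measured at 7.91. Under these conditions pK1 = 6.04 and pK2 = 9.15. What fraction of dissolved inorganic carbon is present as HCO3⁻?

α₁ = 1 / (1 + [H⁺]/K1 + K2/[H⁺]) = 1 / (1 + 10^-1.87 + 10^-1.24)
   = 1 / (1 + 0.013490 + 0.057544) = 1/1.0710 = 0.9337

α₁ = 0.934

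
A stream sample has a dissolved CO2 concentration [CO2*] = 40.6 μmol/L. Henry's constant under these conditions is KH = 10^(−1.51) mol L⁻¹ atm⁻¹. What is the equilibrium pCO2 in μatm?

KH = 10^(−1.51) = 3.090×10^-2 mol L⁻¹ atm⁻¹
pCO2 = [CO2*]/KH = 40.6×10^-6 / 3.090×10^-2 = 1.31×10^-3 atm = 1310 μatm

pCO2 = 1310 μatm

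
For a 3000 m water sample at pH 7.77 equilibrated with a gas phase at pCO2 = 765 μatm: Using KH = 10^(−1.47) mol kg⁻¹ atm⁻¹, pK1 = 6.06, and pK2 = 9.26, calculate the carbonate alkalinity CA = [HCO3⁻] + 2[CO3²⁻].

CA = 1.42 mmol/kg

[CO2*] = KH · pCO2 = 10^(−1.47) × 765×10^-6 = 2.592×10^-5 mol/kg
α₀ = 1/(1 + K1/[H⁺] + K1K2/[H⁺]²) = 1/(1 + 10^+1.71 + 10^+0.22) = 0.01854
DIC = [CO2*]/α₀ = 2.592×10^-5 / 0.01854 = 1.398 mmol/kg
CA = (α₁ + 2α₂)·DIC = (0.9507 + 2×0.03076) × 1.398 = 1.42 mmol/kg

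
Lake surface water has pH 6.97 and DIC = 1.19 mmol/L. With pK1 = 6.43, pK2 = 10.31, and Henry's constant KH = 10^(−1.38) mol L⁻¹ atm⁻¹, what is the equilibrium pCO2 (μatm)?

pCO2 = 6390 μatm

α₀ = 1 / (1 + K1/[H⁺] + K1K2/[H⁺]²) = 1 / (1 + 10^+0.54 + 10^-2.80)
   = 1 / (1 + 3.4674 + 0.0015849) = 1/4.4690 = 0.2238
[CO2*] = α₀ × DIC = 0.2238 × 1.19 = 0.2663 mmol/L
pCO2 = [CO2*]/KH = 2.663×10^-4 / 4.169×10^-2 = 6390 μatm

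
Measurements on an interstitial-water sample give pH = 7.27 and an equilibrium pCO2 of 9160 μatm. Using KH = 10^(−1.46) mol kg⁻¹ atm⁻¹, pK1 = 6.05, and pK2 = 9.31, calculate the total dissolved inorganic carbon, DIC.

DIC = 5.64 mmol/kg

[CO2*] = KH · pCO2 = 10^(−1.46) × 9160×10^-6 = 3.176×10^-4 mol/kg
α₀ = 1/(1 + K1/[H⁺] + K1K2/[H⁺]²) = 1/(1 + 10^+1.22 + 10^-0.82) = 0.05635
DIC = [CO2*]/α₀ = 3.176×10^-4 / 0.05635 = 5.64 mmol/kg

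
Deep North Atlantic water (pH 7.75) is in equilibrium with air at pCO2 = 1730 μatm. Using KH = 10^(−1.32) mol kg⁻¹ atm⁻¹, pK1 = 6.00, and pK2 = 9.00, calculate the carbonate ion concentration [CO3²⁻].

[CO3²⁻] = 0.262 mmol/kg

[CO2*] = KH · pCO2 = 10^(−1.32) × 1730×10^-6 = 8.280×10^-5 mol/kg
α₀ = 1/(1 + K1/[H⁺] + K1K2/[H⁺]²) = 1/(1 + 10^+1.75 + 10^+0.50) = 0.01656
DIC = [CO2*]/α₀ = 8.280×10^-5 / 0.01656 = 5.001 mmol/kg
[CO3²⁻] = α₂·DIC; α₂ = 0.05236, so [CO3²⁻] = 0.05236 × 5.001 = 0.262 mmol/kg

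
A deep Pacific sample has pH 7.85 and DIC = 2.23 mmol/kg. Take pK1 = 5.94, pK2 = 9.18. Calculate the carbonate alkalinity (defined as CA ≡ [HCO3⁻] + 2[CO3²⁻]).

CA = 2.30 mmol/kg

CA = [HCO3⁻] + 2[CO3²⁻] = (α₁ + 2α₂)·DIC
At pH 7.85: [H⁺]/K1 = 10^-1.91 = 0.012303, K2/[H⁺] = 10^-1.33 = 0.046774
α₁ = 1/(1 + 0.012303 + 0.046774) = 1/1.0591 = 0.9442; α₂ = α₁·K2/[H⁺] = 0.04416
α₁ + 2α₂ = 1.0325
CA = 1.0325 × 2.23 = 2.30 mmol/kg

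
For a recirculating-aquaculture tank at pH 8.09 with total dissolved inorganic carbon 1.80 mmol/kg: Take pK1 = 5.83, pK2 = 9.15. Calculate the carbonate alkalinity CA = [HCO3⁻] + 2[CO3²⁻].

CA = 1.93 mmol/kg

CA = [HCO3⁻] + 2[CO3²⁻] = (α₁ + 2α₂)·DIC
At pH 8.09: [H⁺]/K1 = 10^-2.26 = 0.0054954, K2/[H⁺] = 10^-1.06 = 0.087096
α₁ = 1/(1 + 0.0054954 + 0.087096) = 1/1.0926 = 0.9153; α₂ = α₁·K2/[H⁺] = 0.07972
α₁ + 2α₂ = 1.0747
CA = 1.0747 × 1.80 = 1.93 mmol/kg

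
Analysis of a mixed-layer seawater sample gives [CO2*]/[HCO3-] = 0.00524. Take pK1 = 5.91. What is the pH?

From K1 = [H⁺][HCO3-]/[CO2*]:  pH = pK1 − log₁₀([CO2*]/[HCO3-])
log₁₀(0.00524) = -2.281
pH = 5.91 − (-2.281) = 8.19

pH = 8.19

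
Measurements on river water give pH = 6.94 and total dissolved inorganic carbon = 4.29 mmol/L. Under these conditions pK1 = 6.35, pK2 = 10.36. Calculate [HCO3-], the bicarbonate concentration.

[HCO3⁻] = 3.41 mmol/L

α₁ = 1 / (1 + [H⁺]/K1 + K2/[H⁺]) = 1 / (1 + 10^-0.59 + 10^-3.42)
   = 1 / (1 + 0.25704 + 0.00038019) = 1/1.2574 = 0.7953
[HCO3⁻] = α₁ × DIC = 0.7953 × 4.29 = 3.41 mmol/L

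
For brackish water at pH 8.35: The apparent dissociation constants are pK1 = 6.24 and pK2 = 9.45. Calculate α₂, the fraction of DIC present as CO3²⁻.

α₂ = 1 / (1 + [H⁺]/K2 + [H⁺]²/(K1K2)) = 1 / (1 + 10^+1.10 + 10^-1.01)
   = 1 / (1 + 12.589 + 0.097724) = 1/13.687 = 0.07306

α₂ = 0.0731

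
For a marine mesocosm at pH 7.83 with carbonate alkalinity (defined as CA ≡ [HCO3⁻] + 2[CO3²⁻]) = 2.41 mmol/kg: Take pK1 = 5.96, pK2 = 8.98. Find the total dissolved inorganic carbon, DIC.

DIC = 2.29 mmol/kg

CA = [HCO3⁻] + 2[CO3²⁻] = (α₁ + 2α₂)·DIC
At pH 7.83: [H⁺]/K1 = 10^-1.87 = 0.013490, K2/[H⁺] = 10^-1.15 = 0.070795
α₁ = 1/(1 + 0.013490 + 0.070795) = 1/1.0843 = 0.9223; α₂ = α₁·K2/[H⁺] = 0.06529
α₁ + 2α₂ = 1.0529
DIC = CA / (α₁ + 2α₂) = 2.41 / 1.0529 = 2.29 mmol/kg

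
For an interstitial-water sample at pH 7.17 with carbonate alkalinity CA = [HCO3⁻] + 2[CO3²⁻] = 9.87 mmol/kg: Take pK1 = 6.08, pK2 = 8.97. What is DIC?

CA = [HCO3⁻] + 2[CO3²⁻] = (α₁ + 2α₂)·DIC
At pH 7.17: [H⁺]/K1 = 10^-1.09 = 0.081283, K2/[H⁺] = 10^-1.80 = 0.015849
α₁ = 1/(1 + 0.081283 + 0.015849) = 1/1.0971 = 0.9115; α₂ = α₁·K2/[H⁺] = 0.01445
α₁ + 2α₂ = 0.9404
DIC = CA / (α₁ + 2α₂) = 9.87 / 0.9404 = 10.5 mmol/kg

DIC = 10.5 mmol/kg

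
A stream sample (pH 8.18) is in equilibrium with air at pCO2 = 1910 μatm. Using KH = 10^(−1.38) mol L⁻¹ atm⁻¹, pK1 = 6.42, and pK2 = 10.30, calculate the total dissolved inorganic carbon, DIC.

[CO2*] = KH · pCO2 = 10^(−1.38) × 1910×10^-6 = 7.962×10^-5 mol/L
α₀ = 1/(1 + K1/[H⁺] + K1K2/[H⁺]²) = 1/(1 + 10^+1.76 + 10^-0.36) = 0.01695
DIC = [CO2*]/α₀ = 7.962×10^-5 / 0.01695 = 4.70 mmol/L

DIC = 4.70 mmol/L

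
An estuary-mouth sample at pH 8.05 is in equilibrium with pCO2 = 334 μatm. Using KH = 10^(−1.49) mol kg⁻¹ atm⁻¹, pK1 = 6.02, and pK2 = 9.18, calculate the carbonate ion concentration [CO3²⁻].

[CO2*] = KH · pCO2 = 10^(−1.49) × 334×10^-6 = 1.081×10^-5 mol/kg
α₀ = 1/(1 + K1/[H⁺] + K1K2/[H⁺]²) = 1/(1 + 10^+2.03 + 10^+0.90) = 0.008614
DIC = [CO2*]/α₀ = 1.081×10^-5 / 0.008614 = 1.255 mmol/kg
[CO3²⁻] = α₂·DIC; α₂ = 0.06842, so [CO3²⁻] = 0.06842 × 1.255 = 0.0859 mmol/kg

[CO3²⁻] = 0.0859 mmol/kg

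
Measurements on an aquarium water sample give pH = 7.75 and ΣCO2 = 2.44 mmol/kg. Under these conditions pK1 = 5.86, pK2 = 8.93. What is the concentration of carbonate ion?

[CO3²⁻] = 0.149 mmol/kg

α₂ = 1 / (1 + [H⁺]/K2 + [H⁺]²/(K1K2)) = 1 / (1 + 10^+1.18 + 10^-0.71)
   = 1 / (1 + 15.136 + 0.19498) = 1/16.331 = 0.06123
[CO3²⁻] = α₂ × DIC = 0.06123 × 2.44 = 0.149 mmol/kg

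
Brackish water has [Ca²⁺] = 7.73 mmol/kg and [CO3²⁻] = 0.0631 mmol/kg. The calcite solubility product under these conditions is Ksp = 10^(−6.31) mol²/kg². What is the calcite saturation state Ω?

Ω = 0.996

Ksp = 10^(−6.31) = 4.898×10^-7
Ω = [Ca²⁺][CO3²⁻]/Ksp = (7.73×10^-3)(0.0631×10^-3) / 4.898×10^-7 = 0.996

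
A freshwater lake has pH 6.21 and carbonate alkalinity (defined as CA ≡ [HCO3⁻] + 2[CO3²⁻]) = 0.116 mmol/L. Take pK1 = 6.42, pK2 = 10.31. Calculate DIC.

CA = [HCO3⁻] + 2[CO3²⁻] = (α₁ + 2α₂)·DIC
At pH 6.21: [H⁺]/K1 = 10^0.21 = 1.6218, K2/[H⁺] = 10^-4.10 = 7.9433×10^-5
α₁ = 1/(1 + 1.6218 + 7.9433×10^-5) = 1/2.6219 = 0.3814; α₂ = α₁·K2/[H⁺] = 3.030×10^-5
α₁ + 2α₂ = 0.3815
DIC = CA / (α₁ + 2α₂) = 0.116 / 0.3815 = 0.304 mmol/L

DIC = 0.304 mmol/L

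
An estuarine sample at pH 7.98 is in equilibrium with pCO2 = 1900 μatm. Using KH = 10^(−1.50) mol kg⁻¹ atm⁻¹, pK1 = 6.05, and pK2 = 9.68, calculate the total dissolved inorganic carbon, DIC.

[CO2*] = KH · pCO2 = 10^(−1.50) × 1900×10^-6 = 6.008×10^-5 mol/kg
α₀ = 1/(1 + K1/[H⁺] + K1K2/[H⁺]²) = 1/(1 + 10^+1.93 + 10^+0.23) = 0.01139
DIC = [CO2*]/α₀ = 6.008×10^-5 / 0.01139 = 5.28 mmol/kg

DIC = 5.28 mmol/kg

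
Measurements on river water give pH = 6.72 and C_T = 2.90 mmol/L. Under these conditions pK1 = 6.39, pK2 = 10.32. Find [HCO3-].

α₁ = 1 / (1 + [H⁺]/K1 + K2/[H⁺]) = 1 / (1 + 10^-0.33 + 10^-3.60)
   = 1 / (1 + 0.46774 + 0.00025119) = 1/1.4680 = 0.6812
[HCO3⁻] = α₁ × DIC = 0.6812 × 2.90 = 1.98 mmol/L

[HCO3⁻] = 1.98 mmol/L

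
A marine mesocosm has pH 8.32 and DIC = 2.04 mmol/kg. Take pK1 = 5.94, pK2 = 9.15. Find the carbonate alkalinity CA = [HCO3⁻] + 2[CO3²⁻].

CA = [HCO3⁻] + 2[CO3²⁻] = (α₁ + 2α₂)·DIC
At pH 8.32: [H⁺]/K1 = 10^-2.38 = 0.0041687, K2/[H⁺] = 10^-0.83 = 0.14791
α₁ = 1/(1 + 0.0041687 + 0.14791) = 1/1.1521 = 0.8680; α₂ = α₁·K2/[H⁺] = 0.1284
α₁ + 2α₂ = 1.1248
CA = 1.1248 × 2.04 = 2.29 mmol/kg

CA = 2.29 mmol/kg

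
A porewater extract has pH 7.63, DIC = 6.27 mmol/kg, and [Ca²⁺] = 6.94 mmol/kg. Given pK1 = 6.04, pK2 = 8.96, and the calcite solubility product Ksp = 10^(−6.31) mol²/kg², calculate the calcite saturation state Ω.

Ω = 3.87

α₂ = 1 / (1 + [H⁺]/K2 + [H⁺]²/(K1K2)) = 1 / (1 + 10^+1.33 + 10^-0.26)
   = 1 / (1 + 21.380 + 0.54954) = 1/22.929 = 0.04361
[CO3²⁻] = α₂ × DIC = 0.04361 × 6.27 = 0.2735 mmol/kg
Ksp = 10^(−6.31) = 4.898×10^-7
Ω = [Ca²⁺][CO3²⁻]/Ksp = (6.94×10^-3)(2.735×10^-4) / 4.898×10^-7 = 3.87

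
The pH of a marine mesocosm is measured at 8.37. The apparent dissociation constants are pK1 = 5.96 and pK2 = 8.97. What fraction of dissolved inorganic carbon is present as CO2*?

α₀ = 0.00310

α₀ = 1 / (1 + K1/[H⁺] + K1K2/[H⁺]²) = 1 / (1 + 10^+2.41 + 10^+1.81)
   = 1 / (1 + 257.04 + 64.565) = 1/322.61 = 0.003100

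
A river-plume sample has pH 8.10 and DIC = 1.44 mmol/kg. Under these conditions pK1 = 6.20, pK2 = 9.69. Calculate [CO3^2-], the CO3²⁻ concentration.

[CO3²⁻] = 0.0356 mmol/kg

α₂ = 1 / (1 + [H⁺]/K2 + [H⁺]²/(K1K2)) = 1 / (1 + 10^+1.59 + 10^-0.31)
   = 1 / (1 + 38.905 + 0.48978) = 1/40.394 = 0.02476
[CO3²⁻] = α₂ × DIC = 0.02476 × 1.44 = 0.0356 mmol/kg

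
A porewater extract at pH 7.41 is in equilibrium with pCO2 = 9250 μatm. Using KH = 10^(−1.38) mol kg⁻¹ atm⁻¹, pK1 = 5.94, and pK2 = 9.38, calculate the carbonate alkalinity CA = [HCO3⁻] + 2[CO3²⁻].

CA = 11.6 mmol/kg

[CO2*] = KH · pCO2 = 10^(−1.38) × 9250×10^-6 = 3.856×10^-4 mol/kg
α₀ = 1/(1 + K1/[H⁺] + K1K2/[H⁺]²) = 1/(1 + 10^+1.47 + 10^-0.50) = 0.03244
DIC = [CO2*]/α₀ = 3.856×10^-4 / 0.03244 = 11.89 mmol/kg
CA = (α₁ + 2α₂)·DIC = (0.9573 + 2×0.01026) × 11.89 = 11.6 mmol/kg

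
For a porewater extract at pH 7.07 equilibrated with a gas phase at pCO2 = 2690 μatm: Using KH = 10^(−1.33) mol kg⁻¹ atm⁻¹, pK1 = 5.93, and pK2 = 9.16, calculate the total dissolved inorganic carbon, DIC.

[CO2*] = KH · pCO2 = 10^(−1.33) × 2690×10^-6 = 1.258×10^-4 mol/kg
α₀ = 1/(1 + K1/[H⁺] + K1K2/[H⁺]²) = 1/(1 + 10^+1.14 + 10^-0.95) = 0.06704
DIC = [CO2*]/α₀ = 1.258×10^-4 / 0.06704 = 1.88 mmol/kg

DIC = 1.88 mmol/kg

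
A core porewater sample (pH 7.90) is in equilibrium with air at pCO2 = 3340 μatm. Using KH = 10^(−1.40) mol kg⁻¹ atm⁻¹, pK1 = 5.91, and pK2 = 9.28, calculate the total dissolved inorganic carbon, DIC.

DIC = 13.7 mmol/kg

[CO2*] = KH · pCO2 = 10^(−1.40) × 3340×10^-6 = 1.330×10^-4 mol/kg
α₀ = 1/(1 + K1/[H⁺] + K1K2/[H⁺]²) = 1/(1 + 10^+1.99 + 10^+0.61) = 0.009728
DIC = [CO2*]/α₀ = 1.330×10^-4 / 0.009728 = 13.7 mmol/kg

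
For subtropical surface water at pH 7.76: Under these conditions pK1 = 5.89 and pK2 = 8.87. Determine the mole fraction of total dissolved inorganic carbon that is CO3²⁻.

α₂ = 1 / (1 + [H⁺]/K2 + [H⁺]²/(K1K2)) = 1 / (1 + 10^+1.11 + 10^-0.76)
   = 1 / (1 + 12.882 + 0.17378) = 1/14.056 = 0.07114

α₂ = 0.0711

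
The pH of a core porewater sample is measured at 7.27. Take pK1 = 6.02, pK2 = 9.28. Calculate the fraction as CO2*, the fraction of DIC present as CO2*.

α₀ = 0.0528

α₀ = 1 / (1 + K1/[H⁺] + K1K2/[H⁺]²) = 1 / (1 + 10^+1.25 + 10^-0.76)
   = 1 / (1 + 17.783 + 0.17378) = 1/18.957 = 0.05275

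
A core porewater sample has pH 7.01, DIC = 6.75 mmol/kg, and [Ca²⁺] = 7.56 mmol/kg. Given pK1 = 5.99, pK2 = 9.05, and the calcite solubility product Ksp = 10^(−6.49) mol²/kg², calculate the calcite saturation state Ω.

Ω = 1.30

α₂ = 1 / (1 + [H⁺]/K2 + [H⁺]²/(K1K2)) = 1 / (1 + 10^+2.04 + 10^+1.02)
   = 1 / (1 + 109.65 + 10.471) = 1/121.12 = 0.008256
[CO3²⁻] = α₂ × DIC = 0.008256 × 6.75 = 0.05573 mmol/kg
Ksp = 10^(−6.49) = 3.236×10^-7
Ω = [Ca²⁺][CO3²⁻]/Ksp = (7.56×10^-3)(5.573×10^-5) / 3.236×10^-7 = 1.30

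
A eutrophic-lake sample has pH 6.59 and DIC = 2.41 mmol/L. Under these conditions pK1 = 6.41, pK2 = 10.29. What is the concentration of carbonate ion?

α₂ = 1 / (1 + [H⁺]/K2 + [H⁺]²/(K1K2)) = 1 / (1 + 10^+3.70 + 10^+3.52)
   = 1 / (1 + 5011.9 + 3311.3) = 1/8324.2 = 0.0001201
[CO3²⁻] = α₂ × DIC = 0.0001201 × 2.41 = 0.000290 mmol/L = 0.290 μmol/L

[CO3²⁻] = 0.290 μmol/L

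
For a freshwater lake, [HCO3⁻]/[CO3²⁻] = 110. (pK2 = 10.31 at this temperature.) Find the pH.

pH = 8.27

From K2 = [H⁺][CO3²⁻]/[HCO3⁻]:  pH = pK2 − log₁₀([HCO3⁻]/[CO3²⁻])
log₁₀(110) = +2.041
pH = 10.31 − (+2.041) = 8.27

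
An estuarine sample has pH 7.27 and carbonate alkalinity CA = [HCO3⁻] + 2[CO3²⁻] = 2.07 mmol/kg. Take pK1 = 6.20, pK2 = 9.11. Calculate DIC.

CA = [HCO3⁻] + 2[CO3²⁻] = (α₁ + 2α₂)·DIC
At pH 7.27: [H⁺]/K1 = 10^-1.07 = 0.085114, K2/[H⁺] = 10^-1.84 = 0.014454
α₁ = 1/(1 + 0.085114 + 0.014454) = 1/1.0996 = 0.9094; α₂ = α₁·K2/[H⁺] = 0.01315
α₁ + 2α₂ = 0.9357
DIC = CA / (α₁ + 2α₂) = 2.07 / 0.9357 = 2.21 mmol/kg

DIC = 2.21 mmol/kg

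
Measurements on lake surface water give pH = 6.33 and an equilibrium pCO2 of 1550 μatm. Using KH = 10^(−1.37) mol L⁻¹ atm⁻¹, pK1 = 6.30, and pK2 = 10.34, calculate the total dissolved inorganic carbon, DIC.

[CO2*] = KH · pCO2 = 10^(−1.37) × 1550×10^-6 = 6.612×10^-5 mol/L
α₀ = 1/(1 + K1/[H⁺] + K1K2/[H⁺]²) = 1/(1 + 10^+0.03 + 10^-3.98) = 0.4827
DIC = [CO2*]/α₀ = 6.612×10^-5 / 0.4827 = 0.137 mmol/L

DIC = 0.137 mmol/L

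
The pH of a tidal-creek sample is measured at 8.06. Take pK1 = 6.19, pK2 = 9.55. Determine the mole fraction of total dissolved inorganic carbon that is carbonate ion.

α₂ = 1 / (1 + [H⁺]/K2 + [H⁺]²/(K1K2)) = 1 / (1 + 10^+1.49 + 10^-0.38)
   = 1 / (1 + 30.903 + 0.41687) = 1/32.320 = 0.03094

α₂ = 0.0309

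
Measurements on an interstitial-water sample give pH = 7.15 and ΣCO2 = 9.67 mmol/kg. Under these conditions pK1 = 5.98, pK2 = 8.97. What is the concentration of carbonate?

[CO3²⁻] = 0.135 mmol/kg

α₂ = 1 / (1 + [H⁺]/K2 + [H⁺]²/(K1K2)) = 1 / (1 + 10^+1.82 + 10^+0.65)
   = 1 / (1 + 66.069 + 4.4668) = 1/71.536 = 0.01398
[CO3²⁻] = α₂ × DIC = 0.01398 × 9.67 = 0.135 mmol/kg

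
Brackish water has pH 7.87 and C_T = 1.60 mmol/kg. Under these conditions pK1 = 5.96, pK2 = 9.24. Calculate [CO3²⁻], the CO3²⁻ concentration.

α₂ = 1 / (1 + [H⁺]/K2 + [H⁺]²/(K1K2)) = 1 / (1 + 10^+1.37 + 10^-0.54)
   = 1 / (1 + 23.442 + 0.28840) = 1/24.731 = 0.04044
[CO3²⁻] = α₂ × DIC = 0.04044 × 1.60 = 0.0647 mmol/kg

[CO3²⁻] = 0.0647 mmol/kg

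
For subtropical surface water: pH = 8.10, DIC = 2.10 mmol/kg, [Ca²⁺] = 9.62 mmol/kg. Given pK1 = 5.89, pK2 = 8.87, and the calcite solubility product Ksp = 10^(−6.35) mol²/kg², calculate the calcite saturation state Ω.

α₂ = 1 / (1 + [H⁺]/K2 + [H⁺]²/(K1K2)) = 1 / (1 + 10^+0.77 + 10^-1.44)
   = 1 / (1 + 5.8884 + 0.036308) = 1/6.9247 = 0.1444
[CO3²⁻] = α₂ × DIC = 0.1444 × 2.10 = 0.3033 mmol/kg
Ksp = 10^(−6.35) = 4.467×10^-7
Ω = [Ca²⁺][CO3²⁻]/Ksp = (9.62×10^-3)(3.033×10^-4) / 4.467×10^-7 = 6.53

Ω = 6.53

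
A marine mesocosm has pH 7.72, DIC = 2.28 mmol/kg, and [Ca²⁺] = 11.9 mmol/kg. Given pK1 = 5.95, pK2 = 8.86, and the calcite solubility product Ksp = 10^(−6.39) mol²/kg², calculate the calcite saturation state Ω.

Ω = 4.43

α₂ = 1 / (1 + [H⁺]/K2 + [H⁺]²/(K1K2)) = 1 / (1 + 10^+1.14 + 10^-0.63)
   = 1 / (1 + 13.804 + 0.23442) = 1/15.038 = 0.06650
[CO3²⁻] = α₂ × DIC = 0.06650 × 2.28 = 0.1516 mmol/kg
Ksp = 10^(−6.39) = 4.074×10^-7
Ω = [Ca²⁺][CO3²⁻]/Ksp = (11.9×10^-3)(1.516×10^-4) / 4.074×10^-7 = 4.43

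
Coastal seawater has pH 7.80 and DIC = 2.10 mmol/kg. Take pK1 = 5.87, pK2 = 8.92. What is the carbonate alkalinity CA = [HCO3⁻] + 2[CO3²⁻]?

CA = [HCO3⁻] + 2[CO3²⁻] = (α₁ + 2α₂)·DIC
At pH 7.80: [H⁺]/K1 = 10^-1.93 = 0.011749, K2/[H⁺] = 10^-1.12 = 0.075858
α₁ = 1/(1 + 0.011749 + 0.075858) = 1/1.0876 = 0.9194; α₂ = α₁·K2/[H⁺] = 0.06975
α₁ + 2α₂ = 1.0589
CA = 1.0589 × 2.10 = 2.22 mmol/kg

CA = 2.22 mmol/kg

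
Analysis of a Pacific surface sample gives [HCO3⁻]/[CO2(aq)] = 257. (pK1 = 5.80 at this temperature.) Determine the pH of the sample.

pH = 8.21

From K1 = [H⁺][HCO3⁻]/[CO2(aq)]:  pH = pK1 + log₁₀([HCO3⁻]/[CO2(aq)])
log₁₀(257) = +2.410
pH = 5.80 + (+2.410) = 8.21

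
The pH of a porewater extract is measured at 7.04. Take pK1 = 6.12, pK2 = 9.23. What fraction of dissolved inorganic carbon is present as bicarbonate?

α₁ = 0.888

α₁ = 1 / (1 + [H⁺]/K1 + K2/[H⁺]) = 1 / (1 + 10^-0.92 + 10^-2.19)
   = 1 / (1 + 0.12023 + 0.0064565) = 1/1.1267 = 0.8876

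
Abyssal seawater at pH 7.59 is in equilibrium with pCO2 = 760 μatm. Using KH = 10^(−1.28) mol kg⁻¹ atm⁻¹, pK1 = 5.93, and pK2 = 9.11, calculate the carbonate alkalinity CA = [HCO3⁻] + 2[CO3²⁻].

CA = 1.93 mmol/kg

[CO2*] = KH · pCO2 = 10^(−1.28) × 760×10^-6 = 3.989×10^-5 mol/kg
α₀ = 1/(1 + K1/[H⁺] + K1K2/[H⁺]²) = 1/(1 + 10^+1.66 + 10^+0.14) = 0.02079
DIC = [CO2*]/α₀ = 3.989×10^-5 / 0.02079 = 1.918 mmol/kg
CA = (α₁ + 2α₂)·DIC = (0.9505 + 2×0.02870) × 1.918 = 1.93 mmol/kg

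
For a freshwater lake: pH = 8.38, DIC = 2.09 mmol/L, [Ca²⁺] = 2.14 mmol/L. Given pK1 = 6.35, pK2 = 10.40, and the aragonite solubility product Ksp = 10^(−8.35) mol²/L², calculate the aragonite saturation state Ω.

α₂ = 1 / (1 + [H⁺]/K2 + [H⁺]²/(K1K2)) = 1 / (1 + 10^+2.02 + 10^-0.01)
   = 1 / (1 + 104.71 + 0.97724) = 1/106.69 = 0.009373
[CO3²⁻] = α₂ × DIC = 0.009373 × 2.09 = 0.01959 mmol/L = 19.59 μmol/L
Ksp = 10^(−8.35) = 4.467×10^-9
Ω = [Ca²⁺][CO3²⁻]/Ksp = (2.14×10^-3)(1.959×10^-5) / 4.467×10^-9 = 9.39

Ω = 9.39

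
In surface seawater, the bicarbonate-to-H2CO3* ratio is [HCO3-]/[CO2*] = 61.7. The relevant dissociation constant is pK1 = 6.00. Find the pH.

From K1 = [H⁺][HCO3-]/[CO2*]:  pH = pK1 + log₁₀([HCO3-]/[CO2*])
log₁₀(61.7) = +1.790
pH = 6.00 + (+1.790) = 7.79

pH = 7.79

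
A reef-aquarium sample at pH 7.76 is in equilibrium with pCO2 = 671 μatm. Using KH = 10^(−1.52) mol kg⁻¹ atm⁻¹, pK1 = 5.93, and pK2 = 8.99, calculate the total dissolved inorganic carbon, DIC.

DIC = 1.47 mmol/kg

[CO2*] = KH · pCO2 = 10^(−1.52) × 671×10^-6 = 2.026×10^-5 mol/kg
α₀ = 1/(1 + K1/[H⁺] + K1K2/[H⁺]²) = 1/(1 + 10^+1.83 + 10^+0.60) = 0.01378
DIC = [CO2*]/α₀ = 2.026×10^-5 / 0.01378 = 1.47 mmol/kg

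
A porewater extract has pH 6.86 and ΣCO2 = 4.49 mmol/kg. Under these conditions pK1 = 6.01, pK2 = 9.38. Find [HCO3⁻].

[HCO3⁻] = 3.92 mmol/kg

α₁ = 1 / (1 + [H⁺]/K1 + K2/[H⁺]) = 1 / (1 + 10^-0.85 + 10^-2.52)
   = 1 / (1 + 0.14125 + 0.0030200) = 1/1.1443 = 0.8739
[HCO3⁻] = α₁ × DIC = 0.8739 × 4.49 = 3.92 mmol/kg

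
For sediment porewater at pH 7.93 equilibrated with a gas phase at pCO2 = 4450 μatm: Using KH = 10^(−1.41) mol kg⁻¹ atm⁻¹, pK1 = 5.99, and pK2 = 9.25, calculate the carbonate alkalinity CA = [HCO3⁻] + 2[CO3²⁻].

CA = 16.5 mmol/kg

[CO2*] = KH · pCO2 = 10^(−1.41) × 4450×10^-6 = 1.731×10^-4 mol/kg
α₀ = 1/(1 + K1/[H⁺] + K1K2/[H⁺]²) = 1/(1 + 10^+1.94 + 10^+0.62) = 0.01084
DIC = [CO2*]/α₀ = 1.731×10^-4 / 0.01084 = 15.97 mmol/kg
CA = (α₁ + 2α₂)·DIC = (0.9440 + 2×0.04518) × 15.97 = 16.5 mmol/kg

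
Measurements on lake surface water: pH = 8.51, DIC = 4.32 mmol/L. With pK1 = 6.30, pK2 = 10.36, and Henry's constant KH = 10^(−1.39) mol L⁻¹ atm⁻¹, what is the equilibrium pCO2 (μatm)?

pCO2 = 641 μatm

α₀ = 1 / (1 + K1/[H⁺] + K1K2/[H⁺]²) = 1 / (1 + 10^+2.21 + 10^+0.36)
   = 1 / (1 + 162.18 + 2.2909) = 1/165.47 = 0.006043
[CO2*] = α₀ × DIC = 0.006043 × 4.32 = 0.02611 mmol/L
pCO2 = [CO2*]/KH = 2.611×10^-5 / 4.074×10^-2 = 641 μatm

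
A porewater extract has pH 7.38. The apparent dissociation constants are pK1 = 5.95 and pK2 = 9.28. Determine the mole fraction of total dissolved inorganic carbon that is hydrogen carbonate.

α₁ = 1 / (1 + [H⁺]/K1 + K2/[H⁺]) = 1 / (1 + 10^-1.43 + 10^-1.90)
   = 1 / (1 + 0.037154 + 0.012589) = 1/1.0497 = 0.9526

α₁ = 0.953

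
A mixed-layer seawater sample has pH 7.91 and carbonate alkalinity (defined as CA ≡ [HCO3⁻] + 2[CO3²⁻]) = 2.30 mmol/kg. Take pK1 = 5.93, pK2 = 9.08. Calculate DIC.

CA = [HCO3⁻] + 2[CO3²⁻] = (α₁ + 2α₂)·DIC
At pH 7.91: [H⁺]/K1 = 10^-1.98 = 0.010471, K2/[H⁺] = 10^-1.17 = 0.067608
α₁ = 1/(1 + 0.010471 + 0.067608) = 1/1.0781 = 0.9276; α₂ = α₁·K2/[H⁺] = 0.06271
α₁ + 2α₂ = 1.0530
DIC = CA / (α₁ + 2α₂) = 2.30 / 1.0530 = 2.18 mmol/kg

DIC = 2.18 mmol/kg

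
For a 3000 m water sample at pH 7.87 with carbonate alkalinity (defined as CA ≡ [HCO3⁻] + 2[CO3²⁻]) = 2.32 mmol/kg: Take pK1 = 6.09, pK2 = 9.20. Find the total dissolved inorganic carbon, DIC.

DIC = 2.26 mmol/kg

CA = [HCO3⁻] + 2[CO3²⁻] = (α₁ + 2α₂)·DIC
At pH 7.87: [H⁺]/K1 = 10^-1.78 = 0.016596, K2/[H⁺] = 10^-1.33 = 0.046774
α₁ = 1/(1 + 0.016596 + 0.046774) = 1/1.0634 = 0.9404; α₂ = α₁·K2/[H⁺] = 0.04399
α₁ + 2α₂ = 1.0284
DIC = CA / (α₁ + 2α₂) = 2.32 / 1.0284 = 2.26 mmol/kg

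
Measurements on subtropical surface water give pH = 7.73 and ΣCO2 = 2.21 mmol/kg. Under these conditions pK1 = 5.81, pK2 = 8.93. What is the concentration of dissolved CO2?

α₀ = 1 / (1 + K1/[H⁺] + K1K2/[H⁺]²) = 1 / (1 + 10^+1.92 + 10^+0.72)
   = 1 / (1 + 83.176 + 5.2481) = 1/89.424 = 0.01118
[CO2*] = α₀ × DIC = 0.01118 × 2.21 = 0.0247 mmol/kg

[CO2*] = 0.0247 mmol/kg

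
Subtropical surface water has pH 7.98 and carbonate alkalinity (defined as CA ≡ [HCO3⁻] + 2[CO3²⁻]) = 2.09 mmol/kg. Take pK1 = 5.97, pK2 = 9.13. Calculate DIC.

CA = [HCO3⁻] + 2[CO3²⁻] = (α₁ + 2α₂)·DIC
At pH 7.98: [H⁺]/K1 = 10^-2.01 = 0.0097724, K2/[H⁺] = 10^-1.15 = 0.070795
α₁ = 1/(1 + 0.0097724 + 0.070795) = 1/1.0806 = 0.9254; α₂ = α₁·K2/[H⁺] = 0.06552
α₁ + 2α₂ = 1.0565
DIC = CA / (α₁ + 2α₂) = 2.09 / 1.0565 = 1.98 mmol/kg

DIC = 1.98 mmol/kg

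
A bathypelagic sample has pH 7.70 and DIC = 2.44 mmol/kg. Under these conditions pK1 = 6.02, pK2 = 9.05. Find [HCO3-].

[HCO3⁻] = 2.29 mmol/kg

α₁ = 1 / (1 + [H⁺]/K1 + K2/[H⁺]) = 1 / (1 + 10^-1.68 + 10^-1.35)
   = 1 / (1 + 0.020893 + 0.044668) = 1/1.0656 = 0.9385
[HCO3⁻] = α₁ × DIC = 0.9385 × 2.44 = 2.29 mmol/kg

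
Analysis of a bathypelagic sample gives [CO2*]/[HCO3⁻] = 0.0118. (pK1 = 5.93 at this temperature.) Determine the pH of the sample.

From K1 = [H⁺][HCO3⁻]/[CO2*]:  pH = pK1 − log₁₀([CO2*]/[HCO3⁻])
log₁₀(0.0118) = -1.928
pH = 5.93 − (-1.928) = 7.86

pH = 7.86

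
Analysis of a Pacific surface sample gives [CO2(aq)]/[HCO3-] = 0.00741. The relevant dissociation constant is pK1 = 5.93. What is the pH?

pH = 8.06

From K1 = [H⁺][HCO3-]/[CO2(aq)]:  pH = pK1 − log₁₀([CO2(aq)]/[HCO3-])
log₁₀(0.00741) = -2.130
pH = 5.93 − (-2.130) = 8.06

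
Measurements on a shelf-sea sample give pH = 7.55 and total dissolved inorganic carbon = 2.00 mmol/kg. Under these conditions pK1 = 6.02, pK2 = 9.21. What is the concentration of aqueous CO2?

α₀ = 1 / (1 + K1/[H⁺] + K1K2/[H⁺]²) = 1 / (1 + 10^+1.53 + 10^-0.13)
   = 1 / (1 + 33.884 + 0.74131) = 1/35.626 = 0.02807
[CO2*] = α₀ × DIC = 0.02807 × 2.00 = 0.0561 mmol/kg

[CO2*] = 0.0561 mmol/kg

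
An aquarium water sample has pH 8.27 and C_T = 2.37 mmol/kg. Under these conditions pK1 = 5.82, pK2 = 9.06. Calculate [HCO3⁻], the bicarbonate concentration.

[HCO3⁻] = 2.03 mmol/kg

α₁ = 1 / (1 + [H⁺]/K1 + K2/[H⁺]) = 1 / (1 + 10^-2.45 + 10^-0.79)
   = 1 / (1 + 0.0035481 + 0.16218) = 1/1.1657 = 0.8578
[HCO3⁻] = α₁ × DIC = 0.8578 × 2.37 = 2.03 mmol/kg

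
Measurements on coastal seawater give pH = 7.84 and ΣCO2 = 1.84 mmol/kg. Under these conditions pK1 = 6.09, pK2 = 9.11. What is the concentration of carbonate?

α₂ = 1 / (1 + [H⁺]/K2 + [H⁺]²/(K1K2)) = 1 / (1 + 10^+1.27 + 10^-0.48)
   = 1 / (1 + 18.621 + 0.33113) = 1/19.952 = 0.05012
[CO3²⁻] = α₂ × DIC = 0.05012 × 1.84 = 0.0922 mmol/kg

[CO3²⁻] = 0.0922 mmol/kg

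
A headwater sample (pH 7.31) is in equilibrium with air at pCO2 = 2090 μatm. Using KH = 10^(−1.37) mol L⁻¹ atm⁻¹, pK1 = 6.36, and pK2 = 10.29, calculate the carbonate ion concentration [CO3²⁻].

[CO2*] = KH · pCO2 = 10^(−1.37) × 2090×10^-6 = 8.916×10^-5 mol/L
α₀ = 1/(1 + K1/[H⁺] + K1K2/[H⁺]²) = 1/(1 + 10^+0.95 + 10^-2.03) = 0.1008
DIC = [CO2*]/α₀ = 8.916×10^-5 / 0.1008 = 0.8846 mmol/L
[CO3²⁻] = α₂·DIC; α₂ = 0.0009406, so [CO3²⁻] = 0.0009406 × 0.8846 = 0.000832 mmol/L = 0.832 μmol/L

[CO3²⁻] = 0.832 μmol/L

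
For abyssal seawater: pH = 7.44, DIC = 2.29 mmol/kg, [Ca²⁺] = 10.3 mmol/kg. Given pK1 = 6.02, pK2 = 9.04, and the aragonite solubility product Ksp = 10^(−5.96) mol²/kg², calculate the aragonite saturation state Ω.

α₂ = 1 / (1 + [H⁺]/K2 + [H⁺]²/(K1K2)) = 1 / (1 + 10^+1.60 + 10^+0.18)
   = 1 / (1 + 39.811 + 1.5136) = 1/42.324 = 0.02363
[CO3²⁻] = α₂ × DIC = 0.02363 × 2.29 = 0.05411 mmol/kg
Ksp = 10^(−5.96) = 1.096×10^-6
Ω = [Ca²⁺][CO3²⁻]/Ksp = (10.3×10^-3)(5.411×10^-5) / 1.096×10^-6 = 0.508

Ω = 0.508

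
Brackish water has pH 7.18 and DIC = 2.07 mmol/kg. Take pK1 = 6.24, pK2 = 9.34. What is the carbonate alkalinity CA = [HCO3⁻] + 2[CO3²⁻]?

CA = [HCO3⁻] + 2[CO3²⁻] = (α₁ + 2α₂)·DIC
At pH 7.18: [H⁺]/K1 = 10^-0.94 = 0.11482, K2/[H⁺] = 10^-2.16 = 0.0069183
α₁ = 1/(1 + 0.11482 + 0.0069183) = 1/1.1217 = 0.8915; α₂ = α₁·K2/[H⁺] = 0.006168
α₁ + 2α₂ = 0.9038
CA = 0.9038 × 2.07 = 1.87 mmol/kg

CA = 1.87 mmol/kg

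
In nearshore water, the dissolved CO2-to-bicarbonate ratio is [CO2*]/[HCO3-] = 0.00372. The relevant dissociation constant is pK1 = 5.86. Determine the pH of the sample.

From K1 = [H⁺][HCO3-]/[CO2*]:  pH = pK1 − log₁₀([CO2*]/[HCO3-])
log₁₀(0.00372) = -2.429
pH = 5.86 − (-2.429) = 8.29

pH = 8.29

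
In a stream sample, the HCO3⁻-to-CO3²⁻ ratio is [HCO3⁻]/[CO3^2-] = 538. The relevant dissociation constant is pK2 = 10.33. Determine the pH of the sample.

pH = 7.60

From K2 = [H⁺][CO3^2-]/[HCO3⁻]:  pH = pK2 − log₁₀([HCO3⁻]/[CO3^2-])
log₁₀(538) = +2.731
pH = 10.33 − (+2.731) = 7.60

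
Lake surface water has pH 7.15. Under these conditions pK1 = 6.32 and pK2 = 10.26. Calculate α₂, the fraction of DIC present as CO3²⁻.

α₂ = 0.000676

α₂ = 1 / (1 + [H⁺]/K2 + [H⁺]²/(K1K2)) = 1 / (1 + 10^+3.11 + 10^+2.28)
   = 1 / (1 + 1288.2 + 190.55) = 1/1479.8 = 0.0006758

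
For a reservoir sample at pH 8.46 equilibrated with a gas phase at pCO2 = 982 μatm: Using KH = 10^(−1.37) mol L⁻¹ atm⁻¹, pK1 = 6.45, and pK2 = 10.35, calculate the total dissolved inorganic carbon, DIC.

[CO2*] = KH · pCO2 = 10^(−1.37) × 982×10^-6 = 4.189×10^-5 mol/L
α₀ = 1/(1 + K1/[H⁺] + K1K2/[H⁺]²) = 1/(1 + 10^+2.01 + 10^+0.12) = 0.009556
DIC = [CO2*]/α₀ = 4.189×10^-5 / 0.009556 = 4.38 mmol/L

DIC = 4.38 mmol/L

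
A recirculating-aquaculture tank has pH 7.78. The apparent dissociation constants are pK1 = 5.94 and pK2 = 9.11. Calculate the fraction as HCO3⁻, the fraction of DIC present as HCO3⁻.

α₁ = 1 / (1 + [H⁺]/K1 + K2/[H⁺]) = 1 / (1 + 10^-1.84 + 10^-1.33)
   = 1 / (1 + 0.014454 + 0.046774) = 1/1.0612 = 0.9423

α₁ = 0.942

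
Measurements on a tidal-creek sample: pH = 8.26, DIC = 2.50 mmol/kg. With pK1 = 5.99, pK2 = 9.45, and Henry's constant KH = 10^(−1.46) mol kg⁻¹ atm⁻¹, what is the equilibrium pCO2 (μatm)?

α₀ = 1 / (1 + K1/[H⁺] + K1K2/[H⁺]²) = 1 / (1 + 10^+2.27 + 10^+1.08)
   = 1 / (1 + 186.21 + 12.023) = 1/199.23 = 0.005019
[CO2*] = α₀ × DIC = 0.005019 × 2.50 = 0.01255 mmol/kg = 12.55 μmol/kg
pCO2 = [CO2*]/KH = 1.255×10^-5 / 3.467×10^-2 = 362 μatm

pCO2 = 362 μatm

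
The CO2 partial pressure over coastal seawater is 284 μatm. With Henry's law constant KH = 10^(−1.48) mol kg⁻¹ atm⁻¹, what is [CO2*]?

[CO2*] = 9.40 μmol/kg

KH = 10^(−1.48) = 3.311×10^-2 mol kg⁻¹ atm⁻¹
[CO2*] = KH · pCO2 = 3.311×10^-2 × 284×10^-6 atm = 9.40×10^-6 mol/kg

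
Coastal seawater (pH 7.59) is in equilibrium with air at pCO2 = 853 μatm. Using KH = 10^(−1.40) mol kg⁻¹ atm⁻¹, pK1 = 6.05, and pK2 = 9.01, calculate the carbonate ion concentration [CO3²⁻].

[CO2*] = KH · pCO2 = 10^(−1.40) × 853×10^-6 = 3.396×10^-5 mol/kg
α₀ = 1/(1 + K1/[H⁺] + K1K2/[H⁺]²) = 1/(1 + 10^+1.54 + 10^+0.12) = 0.02703
DIC = [CO2*]/α₀ = 3.396×10^-5 / 0.02703 = 1.256 mmol/kg
[CO3²⁻] = α₂·DIC; α₂ = 0.03564, so [CO3²⁻] = 0.03564 × 1.256 = 0.0448 mmol/kg

[CO3²⁻] = 0.0448 mmol/kg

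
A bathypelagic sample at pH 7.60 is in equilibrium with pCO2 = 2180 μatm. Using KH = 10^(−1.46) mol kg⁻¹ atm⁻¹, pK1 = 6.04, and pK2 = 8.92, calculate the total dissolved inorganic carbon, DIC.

DIC = 2.95 mmol/kg

[CO2*] = KH · pCO2 = 10^(−1.46) × 2180×10^-6 = 7.559×10^-5 mol/kg
α₀ = 1/(1 + K1/[H⁺] + K1K2/[H⁺]²) = 1/(1 + 10^+1.56 + 10^+0.24) = 0.02561
DIC = [CO2*]/α₀ = 7.559×10^-5 / 0.02561 = 2.95 mmol/kg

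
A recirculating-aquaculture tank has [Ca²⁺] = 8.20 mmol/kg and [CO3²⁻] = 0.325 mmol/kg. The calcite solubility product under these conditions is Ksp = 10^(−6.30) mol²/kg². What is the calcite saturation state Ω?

Ω = 5.32

Ksp = 10^(−6.30) = 5.012×10^-7
Ω = [Ca²⁺][CO3²⁻]/Ksp = (8.20×10^-3)(0.325×10^-3) / 5.012×10^-7 = 5.32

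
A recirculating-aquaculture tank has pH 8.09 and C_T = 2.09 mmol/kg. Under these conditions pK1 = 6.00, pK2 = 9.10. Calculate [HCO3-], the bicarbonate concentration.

α₁ = 1 / (1 + [H⁺]/K1 + K2/[H⁺]) = 1 / (1 + 10^-2.09 + 10^-1.01)
   = 1 / (1 + 0.0081283 + 0.097724) = 1/1.1059 = 0.9043
[HCO3⁻] = α₁ × DIC = 0.9043 × 2.09 = 1.89 mmol/kg

[HCO3⁻] = 1.89 mmol/kg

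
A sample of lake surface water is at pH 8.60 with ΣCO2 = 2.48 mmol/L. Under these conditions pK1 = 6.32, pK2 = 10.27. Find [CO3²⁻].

α₂ = 1 / (1 + [H⁺]/K2 + [H⁺]²/(K1K2)) = 1 / (1 + 10^+1.67 + 10^-0.61)
   = 1 / (1 + 46.774 + 0.24547) = 1/48.019 = 0.02083
[CO3²⁻] = α₂ × DIC = 0.02083 × 2.48 = 0.0516 mmol/L

[CO3²⁻] = 0.0516 mmol/L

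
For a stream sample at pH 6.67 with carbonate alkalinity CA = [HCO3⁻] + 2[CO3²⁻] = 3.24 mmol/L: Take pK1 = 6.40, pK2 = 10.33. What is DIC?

CA = [HCO3⁻] + 2[CO3²⁻] = (α₁ + 2α₂)·DIC
At pH 6.67: [H⁺]/K1 = 10^-0.27 = 0.53703, K2/[H⁺] = 10^-3.66 = 0.00021878
α₁ = 1/(1 + 0.53703 + 0.00021878) = 1/1.5373 = 0.6505; α₂ = α₁·K2/[H⁺] = 0.0001423
α₁ + 2α₂ = 0.6508
DIC = CA / (α₁ + 2α₂) = 3.24 / 0.6508 = 4.98 mmol/L

DIC = 4.98 mmol/L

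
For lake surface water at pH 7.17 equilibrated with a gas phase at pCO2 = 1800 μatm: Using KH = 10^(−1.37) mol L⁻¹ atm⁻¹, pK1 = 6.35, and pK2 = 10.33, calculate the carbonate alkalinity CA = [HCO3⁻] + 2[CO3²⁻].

[CO2*] = KH · pCO2 = 10^(−1.37) × 1800×10^-6 = 7.678×10^-5 mol/L
α₀ = 1/(1 + K1/[H⁺] + K1K2/[H⁺]²) = 1/(1 + 10^+0.82 + 10^-2.34) = 0.1314
DIC = [CO2*]/α₀ = 7.678×10^-5 / 0.1314 = 0.5844 mmol/L
CA = (α₁ + 2α₂)·DIC = (0.8680 + 2×0.0006005) × 0.5844 = 0.508 mmol/L

CA = 0.508 mmol/L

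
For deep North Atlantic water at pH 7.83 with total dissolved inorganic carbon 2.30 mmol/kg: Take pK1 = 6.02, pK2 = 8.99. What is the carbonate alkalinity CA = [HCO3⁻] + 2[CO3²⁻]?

CA = 2.41 mmol/kg

CA = [HCO3⁻] + 2[CO3²⁻] = (α₁ + 2α₂)·DIC
At pH 7.83: [H⁺]/K1 = 10^-1.81 = 0.015488, K2/[H⁺] = 10^-1.16 = 0.069183
α₁ = 1/(1 + 0.015488 + 0.069183) = 1/1.0847 = 0.9219; α₂ = α₁·K2/[H⁺] = 0.06378
α₁ + 2α₂ = 1.0495
CA = 1.0495 × 2.30 = 2.41 mmol/kg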